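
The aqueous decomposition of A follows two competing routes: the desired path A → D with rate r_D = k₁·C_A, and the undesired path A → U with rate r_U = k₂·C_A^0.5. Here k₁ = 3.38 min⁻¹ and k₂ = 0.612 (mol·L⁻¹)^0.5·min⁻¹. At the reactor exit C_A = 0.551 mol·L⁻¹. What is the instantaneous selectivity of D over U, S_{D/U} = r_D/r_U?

S_{D/U} = r_D/r_U = (k₁·C_A)/(k₂·C_A^0.5) = (k₁/k₂)·C_A^0.5.
= (3.38×0.5510) / (0.612×0.5510^0.5) = 1.862/0.4543 = 4.10.

4.10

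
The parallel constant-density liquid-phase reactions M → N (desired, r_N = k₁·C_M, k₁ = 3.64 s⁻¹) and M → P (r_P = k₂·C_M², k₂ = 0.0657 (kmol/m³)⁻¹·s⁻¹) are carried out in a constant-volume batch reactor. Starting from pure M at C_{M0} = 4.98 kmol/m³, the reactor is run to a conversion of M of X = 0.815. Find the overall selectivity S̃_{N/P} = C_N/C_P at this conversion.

18.9

C_M = C_{M0}(1−X) = 0.9213 kmol/m³.
Along a PFR/batch, dC_N/dC_M = −r_N/(r_N+r_P) = −k₁/(k₁+k₂·C_M).
Integrating from C_{M0} to C_M: C_N = (3.64/0.0657)·ln[(3.64+0.0657·4.98)/(3.64+0.0657·0.921)] = 55.40·ln(3.967/3.701) = 3.855 kmol/m³.
C_P = (C_{M0}−C_M)−C_N = 0.2037 kmol/m³; S̃_{N/P} = 3.855/0.2037 = 18.9.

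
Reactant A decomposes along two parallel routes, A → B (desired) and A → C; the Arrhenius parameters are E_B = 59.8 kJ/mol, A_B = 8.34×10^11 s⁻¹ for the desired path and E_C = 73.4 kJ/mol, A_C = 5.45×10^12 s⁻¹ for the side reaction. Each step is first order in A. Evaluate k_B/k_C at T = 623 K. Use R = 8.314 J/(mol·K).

With equal orders, S_{B/C} = k_B/k_C = (A_B/A_C)·exp[(E_C−E_B)/(RT)].
(E_C−E_B)/(RT) = (73.4−59.8)×10³/(8.314×623) = 13600/5180 = 2.626.
k_B/k_C = (8.34×10^11/5.45×10^12)·exp(2.626) = 0.1530 × 13.81 = 2.11.

2.11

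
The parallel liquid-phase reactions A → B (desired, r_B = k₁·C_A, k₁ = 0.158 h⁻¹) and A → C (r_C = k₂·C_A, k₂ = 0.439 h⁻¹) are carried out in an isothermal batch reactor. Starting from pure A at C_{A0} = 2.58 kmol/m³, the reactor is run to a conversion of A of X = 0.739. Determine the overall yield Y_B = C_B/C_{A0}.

C_A = C_{A0}(1−X) = 0.6734 kmol/m³.
Both paths are first order in A, so the instantaneous fraction to B is constant: dC_B/d(−C_A) = k₁/(k₁+k₂) = 0.2647.
C_B = 0.2647·(C_{A0}−C_A) = 0.2647×1.907 = 0.505 kmol/m³.
Y_B = C_B/C_{A0} = 0.5046/2.58 = 0.196.

0.196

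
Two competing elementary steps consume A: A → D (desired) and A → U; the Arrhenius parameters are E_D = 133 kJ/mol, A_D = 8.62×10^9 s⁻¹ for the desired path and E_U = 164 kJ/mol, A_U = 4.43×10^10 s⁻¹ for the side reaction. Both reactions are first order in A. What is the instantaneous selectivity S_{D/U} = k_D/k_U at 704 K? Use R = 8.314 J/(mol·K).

With equal orders, S_{D/U} = k_D/k_U = (A_D/A_U)·exp[(E_U−E_D)/(RT)].
(E_U−E_D)/(RT) = (164−133)×10³/(8.314×704) = 31000/5853 = 5.296.
k_D/k_U = (8.62×10^9/4.43×10^10)·exp(5.296) = 0.1946 × 199.6 = 38.8.
Since E_D < E_U, lowering the temperature improves selectivity toward D.

38.8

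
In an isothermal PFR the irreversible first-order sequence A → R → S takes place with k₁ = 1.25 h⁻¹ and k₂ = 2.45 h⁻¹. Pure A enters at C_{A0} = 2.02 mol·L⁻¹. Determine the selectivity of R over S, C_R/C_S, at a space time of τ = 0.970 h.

The intermediate concentration in a first-order A→B→C sequence is C_R = k₁C_{A0}(e^(−k₁τ) − e^(−k₂τ))/(k₂−k₁).
e^(−k₁τ) = e^(−1.25×0.970) = e^(−1.212) = 0.2975; e^(−k₂τ) = e^(−2.377) = 0.09288.
C_R = 1.25×2.02/(2.45−1.25) × (0.2975−0.09288) = 2.104×0.2046 = 0.4305 mol·L⁻¹.
C_A = C_{A0}e^(−k₁τ) = 0.6009 mol·L⁻¹, so C_S = C_{A0}−C_A−C_R = 0.9887 mol·L⁻¹; C_R/C_S = 0.435.

0.435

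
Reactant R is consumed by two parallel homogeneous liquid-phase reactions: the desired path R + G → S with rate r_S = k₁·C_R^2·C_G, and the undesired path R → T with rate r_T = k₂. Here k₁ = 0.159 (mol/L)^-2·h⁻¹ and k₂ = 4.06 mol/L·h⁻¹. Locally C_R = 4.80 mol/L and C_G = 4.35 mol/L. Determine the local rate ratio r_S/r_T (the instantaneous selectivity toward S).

S_{S/T} = r_S/r_T = (k₁·C_R^2·C_G)/(k₂) = (k₁/k₂)·C_R^2·C_G.
= (0.159×4.800^2×4.350) / (4.06) = 15.94/4.060 = 3.93.

3.93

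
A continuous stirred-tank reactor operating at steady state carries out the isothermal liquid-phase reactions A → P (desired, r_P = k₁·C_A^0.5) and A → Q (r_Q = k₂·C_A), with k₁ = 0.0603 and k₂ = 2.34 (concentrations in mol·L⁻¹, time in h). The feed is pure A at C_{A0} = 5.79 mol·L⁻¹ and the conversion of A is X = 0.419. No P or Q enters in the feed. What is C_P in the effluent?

Exit C_A = C_{A0}(1−X) = 5.79×0.581 = 3.364 mol·L⁻¹.
Rates in a CSTR are evaluated at the outlet concentration: r_P = 0.0603×3.364^0.5 = 0.1106, r_Q = 2.34×3.364 = 7.872.
Fraction of consumed A going to P: r_P/(r_P+r_Q) = 0.01386.
C_P = 0.01386·C_{A0}·X = 0.01386×5.79×0.419 = 0.0336 mol·L⁻¹.

0.0336 mol·L⁻¹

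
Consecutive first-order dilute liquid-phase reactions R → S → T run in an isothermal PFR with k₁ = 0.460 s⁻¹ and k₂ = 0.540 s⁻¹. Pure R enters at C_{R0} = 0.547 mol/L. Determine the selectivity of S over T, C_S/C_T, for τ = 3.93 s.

Solving the coupled first-order balances gives C_S(τ) = [k₁/(k₂−k₁)]·C_{R0}·(e^(−k₁τ) − e^(−k₂τ)).
e^(−k₁τ) = e^(−0.460×3.93) = e^(−1.808) = 0.1640; e^(−k₂τ) = e^(−2.122) = 0.1198.
C_S = 0.460×0.547/(0.540−0.460) × (0.1640−0.1198) = 3.145×0.04425 = 0.1392 mol/L.
C_R = C_{R0}e^(−k₁τ) = 0.08972 mol/L, so C_T = C_{R0}−C_R−C_S = 0.3181 mol/L; C_S/C_T = 0.437.

0.437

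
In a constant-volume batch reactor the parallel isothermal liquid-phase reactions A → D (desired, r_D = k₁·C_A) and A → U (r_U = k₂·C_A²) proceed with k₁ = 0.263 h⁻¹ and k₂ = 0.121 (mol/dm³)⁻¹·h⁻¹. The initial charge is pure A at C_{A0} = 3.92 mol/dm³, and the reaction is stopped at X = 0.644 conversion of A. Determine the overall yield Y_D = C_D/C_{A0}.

0.297

C_A = C_{A0}(1−X) = 1.396 mol/dm³.
Along a PFR/batch, dC_D/dC_A = −r_D/(r_D+r_U) = −k₁/(k₁+k₂·C_A).
Integrating from C_{A0} to C_A: C_D = (0.263/0.121)·ln[(0.263+0.121·3.92)/(0.263+0.121·1.40)] = 2.174·ln(0.7373/0.4319) = 1.163 mol/dm³.
Y_D = C_D/C_{A0} = 1.163/3.92 = 0.297.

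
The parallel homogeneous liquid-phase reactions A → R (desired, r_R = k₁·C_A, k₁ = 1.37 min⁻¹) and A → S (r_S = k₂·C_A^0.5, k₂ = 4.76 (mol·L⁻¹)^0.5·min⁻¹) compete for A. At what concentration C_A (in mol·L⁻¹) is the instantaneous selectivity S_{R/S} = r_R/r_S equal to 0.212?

S_{R/S} = (k₁/k₂)·C_A^0.5 ⇒ C_A = (S·k₂/k₁)^(2).
= (0.212×4.76/1.37)^(2) = (0.7366)^(2) = 0.543 mol·L⁻¹.

0.543 mol·L⁻¹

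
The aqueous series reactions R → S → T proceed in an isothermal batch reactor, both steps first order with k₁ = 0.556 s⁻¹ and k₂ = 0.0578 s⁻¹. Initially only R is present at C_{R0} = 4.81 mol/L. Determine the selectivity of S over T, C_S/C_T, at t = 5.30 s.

For first-order series with pure R initially, C_S(t) = k₁C_{R0}/(k₂−k₁)·(e^(−k₁t) − e^(−k₂t)).
e^(−k₁t) = e^(−0.556×5.30) = e^(−2.947) = 0.05251; e^(−k₂t) = e^(−0.3063) = 0.7361.
C_S = 0.556×4.81/(0.0578−0.556) × (0.05251−0.7361) = (-5.368)×(-0.6836) = 3.670 mol/L.
C_R = C_{R0}e^(−k₁t) = 0.2526 mol/L, so C_T = C_{R0}−C_R−C_S = 0.8877 mol/L; C_S/C_T = 4.13.

4.13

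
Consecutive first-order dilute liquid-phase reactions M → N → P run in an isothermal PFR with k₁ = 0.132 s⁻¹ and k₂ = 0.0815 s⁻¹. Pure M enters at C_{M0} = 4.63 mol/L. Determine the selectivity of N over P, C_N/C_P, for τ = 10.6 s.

1.54

Solving the coupled first-order balances gives C_N(τ) = [k₁/(k₂−k₁)]·C_{M0}·(e^(−k₁τ) − e^(−k₂τ)).
e^(−k₁τ) = e^(−0.132×10.6) = e^(−1.399) = 0.2468; e^(−k₂τ) = e^(−0.8639) = 0.4215.
C_N = 0.132×4.63/(0.0815−0.132) × (0.2468−0.4215) = (-12.10)×(-0.1747) = 2.115 mol/L.
C_M = C_{M0}e^(−k₁τ) = 1.143 mol/L, so C_P = C_{M0}−C_M−C_N = 1.373 mol/L; C_N/C_P = 1.54.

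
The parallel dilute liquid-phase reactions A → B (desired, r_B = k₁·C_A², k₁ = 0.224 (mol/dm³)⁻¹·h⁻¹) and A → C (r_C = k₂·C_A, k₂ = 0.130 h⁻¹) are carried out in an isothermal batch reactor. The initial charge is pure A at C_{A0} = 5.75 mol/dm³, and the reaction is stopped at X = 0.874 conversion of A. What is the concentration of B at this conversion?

C_A = C_{A0}(1−X) = 0.7245 mol/dm³.
Along a PFR/batch, dC_C/dC_A = −r_C/(r_B+r_C) = −k₂/(k₂+k₁·C_A).
Integrating from C_{A0} to C_A: C_C = (0.130/0.224)·ln[(0.130+0.224·5.75)/(0.130+0.224·0.725)] = 0.5804·ln(1.418/0.2923) = 0.9165 mol/dm³.
Then C_B = (C_{A0}−C_A) − C_C = 5.026 − 0.9165 = 4.109 mol/dm³.

4.11 mol/dm³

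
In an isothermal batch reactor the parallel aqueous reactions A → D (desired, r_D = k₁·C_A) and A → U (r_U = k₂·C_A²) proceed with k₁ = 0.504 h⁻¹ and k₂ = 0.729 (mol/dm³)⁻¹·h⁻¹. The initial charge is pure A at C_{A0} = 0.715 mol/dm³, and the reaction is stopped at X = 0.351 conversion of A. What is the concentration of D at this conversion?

C_A = C_{A0}(1−X) = 0.4640 mol/dm³.
Along a PFR/batch, dC_D/dC_A = −r_D/(r_D+r_U) = −k₁/(k₁+k₂·C_A).
Integrating from C_{A0} to C_A: C_D = (0.504/0.729)·ln[(0.504+0.729·0.715)/(0.504+0.729·0.464)] = 0.6914·ln(1.025/0.8423) = 0.1359 mol/dm³.

0.136 mol/dm³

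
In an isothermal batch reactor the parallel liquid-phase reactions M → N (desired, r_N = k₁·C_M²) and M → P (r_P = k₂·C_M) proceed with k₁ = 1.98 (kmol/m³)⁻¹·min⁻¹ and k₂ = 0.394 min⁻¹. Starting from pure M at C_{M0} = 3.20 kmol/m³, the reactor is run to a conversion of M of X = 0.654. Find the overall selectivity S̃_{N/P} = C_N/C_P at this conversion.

10.00

C_M = C_{M0}(1−X) = 1.107 kmol/m³.
Along a PFR/batch, dC_P/dC_M = −r_P/(r_N+r_P) = −k₂/(k₂+k₁·C_M).
Integrating from C_{M0} to C_M: C_P = (0.394/1.98)·ln[(0.394+1.98·3.20)/(0.394+1.98·1.11)] = 0.1990·ln(6.730/2.586) = 0.1903 kmol/m³.
Then C_N = (C_{M0}−C_M) − C_P = 2.093 − 0.1903 = 1.902 kmol/m³.
S̃_{N/P} = C_N/C_P = 1.902/0.1903 = 10.00.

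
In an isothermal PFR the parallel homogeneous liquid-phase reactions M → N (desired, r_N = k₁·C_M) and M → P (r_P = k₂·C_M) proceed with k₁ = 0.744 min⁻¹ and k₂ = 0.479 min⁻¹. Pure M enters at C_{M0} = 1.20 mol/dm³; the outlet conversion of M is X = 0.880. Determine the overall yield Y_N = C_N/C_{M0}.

0.535

C_M = C_{M0}(1−X) = 0.1440 mol/dm³.
Both paths are first order in M, so the instantaneous fraction to N is constant: dC_N/d(−C_M) = k₁/(k₁+k₂) = 0.6083.
C_N = 0.6083·(C_{M0}−C_M) = 0.6083×1.056 = 0.642 mol/dm³.
Y_N = C_N/C_{M0} = 0.6424/1.20 = 0.535.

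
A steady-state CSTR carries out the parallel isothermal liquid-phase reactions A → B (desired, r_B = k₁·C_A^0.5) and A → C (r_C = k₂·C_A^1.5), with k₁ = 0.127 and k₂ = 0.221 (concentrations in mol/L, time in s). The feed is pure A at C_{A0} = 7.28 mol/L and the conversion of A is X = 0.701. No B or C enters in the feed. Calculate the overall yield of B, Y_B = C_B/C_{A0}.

0.146

Exit C_A = C_{A0}(1−X) = 7.28×0.299 = 2.177 mol/L.
Rates in a CSTR are evaluated at the outlet concentration: r_B = 0.127×2.177^0.5 = 0.1874, r_C = 0.221×2.177^1.5 = 0.7097.
Fraction of consumed A going to B: r_B/(r_B+r_C) = 0.2089.
C_B = 0.2089·C_{A0}·X = 0.2089×7.28×0.701 = 1.07 mol/L; Y_B = C_B/C_{A0} = 0.146.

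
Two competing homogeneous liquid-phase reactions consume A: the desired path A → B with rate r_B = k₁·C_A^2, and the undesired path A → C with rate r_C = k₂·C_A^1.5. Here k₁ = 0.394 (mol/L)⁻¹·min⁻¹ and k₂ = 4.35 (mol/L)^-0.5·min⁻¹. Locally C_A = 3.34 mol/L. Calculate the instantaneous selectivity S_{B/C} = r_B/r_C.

S_{B/C} = r_B/r_C = (k₁·C_A^2)/(k₂·C_A^1.5) = (k₁/k₂)·C_A^0.5.
= (0.394×3.340^2) / (4.35×3.340^1.5) = 4.395/26.55 = 0.166.

0.166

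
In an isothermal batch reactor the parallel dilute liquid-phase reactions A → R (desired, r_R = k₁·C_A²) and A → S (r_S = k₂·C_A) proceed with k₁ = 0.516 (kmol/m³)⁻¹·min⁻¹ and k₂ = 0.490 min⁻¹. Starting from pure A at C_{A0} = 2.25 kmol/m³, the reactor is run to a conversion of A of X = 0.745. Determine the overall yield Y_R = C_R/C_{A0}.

0.432

C_A = C_{A0}(1−X) = 0.5737 kmol/m³.
Along a PFR/batch, dC_S/dC_A = −r_S/(r_R+r_S) = −k₂/(k₂+k₁·C_A).
Integrating from C_{A0} to C_A: C_S = (0.490/0.516)·ln[(0.490+0.516·2.25)/(0.490+0.516·0.574)] = 0.9496·ln(1.651/0.7861) = 0.7047 kmol/m³.
Then C_R = (C_{A0}−C_A) − C_S = 1.676 − 0.7047 = 0.9715 kmol/m³.
Y_R = C_R/C_{A0} = 0.9715/2.25 = 0.432.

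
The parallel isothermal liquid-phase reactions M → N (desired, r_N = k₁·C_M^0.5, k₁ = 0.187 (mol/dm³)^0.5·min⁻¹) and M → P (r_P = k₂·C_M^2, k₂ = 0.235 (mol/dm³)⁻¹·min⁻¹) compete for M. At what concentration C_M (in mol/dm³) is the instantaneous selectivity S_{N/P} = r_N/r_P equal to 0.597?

1.21 mol/dm³

S_{N/P} = (k₁/k₂)·C_M^-1.5 ⇒ C_M = (S·k₂/k₁)^(1/(-1.5)).
= (0.597×0.235/0.187)^(-0.6667) = (0.7502)^(-0.6667) = 1.21 mol/dm³.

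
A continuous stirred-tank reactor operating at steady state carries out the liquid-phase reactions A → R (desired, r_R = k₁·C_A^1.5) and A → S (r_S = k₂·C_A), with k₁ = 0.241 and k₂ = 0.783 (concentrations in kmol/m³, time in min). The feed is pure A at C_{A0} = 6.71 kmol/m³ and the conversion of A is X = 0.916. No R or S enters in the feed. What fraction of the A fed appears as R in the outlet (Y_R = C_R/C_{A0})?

Exit C_A = C_{A0}(1−X) = 6.71×0.0840 = 0.5636 kmol/m³.
Rates in a CSTR are evaluated at the outlet concentration: r_R = 0.241×0.5636^1.5 = 0.1020, r_S = 0.783×0.5636 = 0.4413.
Fraction of consumed A going to R: r_R/(r_R+r_S) = 0.1877.
C_R = 0.1877·C_{A0}·X = 0.1877×6.71×0.916 = 1.15 kmol/m³; Y_R = C_R/C_{A0} = 0.172.

0.172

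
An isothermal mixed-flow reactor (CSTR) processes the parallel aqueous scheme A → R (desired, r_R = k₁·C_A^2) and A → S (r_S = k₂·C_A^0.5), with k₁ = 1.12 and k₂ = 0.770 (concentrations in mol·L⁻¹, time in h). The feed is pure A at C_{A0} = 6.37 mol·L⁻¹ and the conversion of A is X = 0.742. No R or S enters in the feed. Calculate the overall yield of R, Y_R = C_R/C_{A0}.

Exit C_A = C_{A0}(1−X) = 6.37×0.258 = 1.643 mol·L⁻¹.
In a CSTR the entire volume is at exit conditions, so r_R = 1.12×1.643^2 = 3.025 and r_S = 0.770×1.643^0.5 = 0.9871.
Fraction of consumed A going to R: r_R/(r_R+r_S) = 0.7540.
C_R = 0.7540·C_{A0}·X = 0.7540×6.37×0.742 = 3.56 mol·L⁻¹; Y_R = C_R/C_{A0} = 0.559.

0.559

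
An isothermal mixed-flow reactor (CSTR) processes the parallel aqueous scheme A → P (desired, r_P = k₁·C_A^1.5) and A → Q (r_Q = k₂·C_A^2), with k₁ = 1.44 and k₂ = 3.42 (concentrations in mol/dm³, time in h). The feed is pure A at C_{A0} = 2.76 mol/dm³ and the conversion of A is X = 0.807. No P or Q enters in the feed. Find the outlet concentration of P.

0.815 mol/dm³

Exit C_A = C_{A0}(1−X) = 2.76×0.193 = 0.5327 mol/dm³.
In a CSTR the entire volume is at exit conditions, so r_P = 1.44×0.5327^1.5 = 0.5598 and r_Q = 3.42×0.5327^2 = 0.9704.
Fraction of consumed A going to P: r_P/(r_P+r_Q) = 0.3658.
C_P = 0.3658·C_{A0}·X = 0.3658×2.76×0.807 = 0.815 mol/dm³.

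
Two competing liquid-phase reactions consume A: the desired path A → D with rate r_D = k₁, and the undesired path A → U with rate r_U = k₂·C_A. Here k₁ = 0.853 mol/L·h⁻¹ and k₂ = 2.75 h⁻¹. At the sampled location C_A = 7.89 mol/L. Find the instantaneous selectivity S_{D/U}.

0.0393

S_{D/U} = r_D/r_U = (k₁)/(k₂·C_A) = (k₁/k₂)·C_A⁻¹.
= (0.853) / (2.75×7.890) = 0.8530/21.70 = 0.0393.
The undesired path is higher order in A, so low C_A (CSTR or dilute feed) favours D.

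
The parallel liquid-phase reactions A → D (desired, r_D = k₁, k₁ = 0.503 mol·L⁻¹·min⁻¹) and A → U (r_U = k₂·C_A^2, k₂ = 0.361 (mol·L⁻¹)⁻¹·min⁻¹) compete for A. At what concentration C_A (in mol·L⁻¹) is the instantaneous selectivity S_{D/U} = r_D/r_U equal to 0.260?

2.31 mol·L⁻¹

S_{D/U} = (k₁/k₂)·C_A^-2 ⇒ C_A = (S·k₂/k₁)^(-0.5).
= (0.260×0.361/0.503)^(-0.5) = (0.1866)^(-0.5) = 2.31 mol·L⁻¹.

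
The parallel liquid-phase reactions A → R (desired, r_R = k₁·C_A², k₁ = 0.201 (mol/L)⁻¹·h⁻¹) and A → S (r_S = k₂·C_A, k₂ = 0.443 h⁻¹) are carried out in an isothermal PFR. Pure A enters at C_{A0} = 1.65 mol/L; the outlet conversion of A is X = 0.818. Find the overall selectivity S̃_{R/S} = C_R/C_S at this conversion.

C_A = C_{A0}(1−X) = 0.3003 mol/L.
Along a PFR/batch, dC_S/dC_A = −r_S/(r_R+r_S) = −k₂/(k₂+k₁·C_A).
Integrating from C_{A0} to C_A: C_S = (0.443/0.201)·ln[(0.443+0.201·1.65)/(0.443+0.201·0.300)] = 2.204·ln(0.7747/0.5034) = 0.9501 mol/L.
Then C_R = (C_{A0}−C_A) − C_S = 1.350 − 0.9501 = 0.3996 mol/L.
S̃_{R/S} = C_R/C_S = 0.3996/0.9501 = 0.421.

0.421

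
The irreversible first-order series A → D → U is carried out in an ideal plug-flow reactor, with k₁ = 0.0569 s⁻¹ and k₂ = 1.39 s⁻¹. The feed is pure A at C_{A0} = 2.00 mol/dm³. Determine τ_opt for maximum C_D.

2.40 s

Setting dC_D/dτ = 0 gives τ_opt = ln(k₂/k₁)/(k₂−k₁).
= ln(1.39/0.0569)/(1.39−0.0569) = ln(24.43)/1.333 = 3.196/1.333 = 2.40 s.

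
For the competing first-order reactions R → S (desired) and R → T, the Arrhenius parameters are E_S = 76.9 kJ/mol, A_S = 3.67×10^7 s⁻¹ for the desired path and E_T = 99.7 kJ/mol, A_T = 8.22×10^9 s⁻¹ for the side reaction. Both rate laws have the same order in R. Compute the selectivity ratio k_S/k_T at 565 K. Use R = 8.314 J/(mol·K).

Since both paths have the same order in R, the concentration cancels and S_{S/T} = k_S/k_T = (A_S/A_T)·exp[(E_T−E_S)/(RT)].
(E_T−E_S)/(RT) = (99.7−76.9)×10³/(8.314×565) = 22800/4697 = 4.854.
k_S/k_T = (3.67×10^7/8.22×10^9)·exp(4.854) = 0.004465 × 128.2 = 0.572.

0.572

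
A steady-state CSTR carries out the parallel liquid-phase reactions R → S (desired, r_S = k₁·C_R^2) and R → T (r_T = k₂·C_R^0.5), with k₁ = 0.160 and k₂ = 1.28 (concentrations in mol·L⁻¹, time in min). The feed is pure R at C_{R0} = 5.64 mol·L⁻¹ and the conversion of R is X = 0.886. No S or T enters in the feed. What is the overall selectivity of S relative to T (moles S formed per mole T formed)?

Exit C_R = C_{R0}(1−X) = 5.64×0.114 = 0.6430 mol·L⁻¹.
Rates in a CSTR are evaluated at the outlet concentration: r_S = 0.160×0.6430^2 = 0.06614, r_T = 1.28×0.6430^0.5 = 1.026.
Overall selectivity = C_S/C_T = r_Sτ/(r_Tτ) = r_S/r_T = 0.0644.

0.0644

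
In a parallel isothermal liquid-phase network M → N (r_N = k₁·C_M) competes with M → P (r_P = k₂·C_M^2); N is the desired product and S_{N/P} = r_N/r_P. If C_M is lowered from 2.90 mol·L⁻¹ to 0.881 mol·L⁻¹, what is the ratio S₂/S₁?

3.29

S_{N/P} = (k₁/k₂)·C_M⁻¹, so S₂/S₁ = (C_{M,2}/C_{M,1})⁻¹.
= 2.90/0.881 = 3.29.
Selectivity toward N rises as C_M falls — low-concentration operation is favoured.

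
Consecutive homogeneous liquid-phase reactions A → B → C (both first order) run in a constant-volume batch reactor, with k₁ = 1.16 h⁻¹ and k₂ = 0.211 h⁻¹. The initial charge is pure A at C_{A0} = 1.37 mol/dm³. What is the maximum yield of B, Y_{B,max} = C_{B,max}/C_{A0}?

Evaluating C_B at t_opt = ln(k₂/k₁)/(k₂−k₁) gives C_{B,max}/C_{A0} = (k₁/k₂)^[k₂/(k₂−k₁)].
= (1.16/0.211)^(0.211/(0.211−1.16)) = (5.498)^(-0.2223) = 0.6846.

0.685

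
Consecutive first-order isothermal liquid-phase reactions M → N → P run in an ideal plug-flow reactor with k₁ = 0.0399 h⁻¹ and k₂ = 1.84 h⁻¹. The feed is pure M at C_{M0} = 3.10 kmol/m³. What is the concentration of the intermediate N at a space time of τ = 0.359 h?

0.0322 kmol/m³

For first-order series with pure M initially, C_N(τ) = k₁C_{M0}/(k₂−k₁)·(e^(−k₁τ) − e^(−k₂τ)).
e^(−k₁τ) = e^(−0.0399×0.359) = e^(−0.01432) = 0.9858; e^(−k₂τ) = e^(−0.6606) = 0.5166.
C_N = 0.0399×3.10/(1.84−0.0399) × (0.9858−0.5166) = 0.06871×0.4692 = 0.03224 kmol/m³.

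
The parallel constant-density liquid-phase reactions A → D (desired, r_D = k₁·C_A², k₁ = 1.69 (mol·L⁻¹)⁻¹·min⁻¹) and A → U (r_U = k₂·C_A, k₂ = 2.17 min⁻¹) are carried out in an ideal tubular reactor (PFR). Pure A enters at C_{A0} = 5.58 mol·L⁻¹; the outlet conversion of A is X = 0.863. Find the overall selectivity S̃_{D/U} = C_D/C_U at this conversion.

C_A = C_{A0}(1−X) = 0.7645 mol·L⁻¹.
Along a PFR/batch, dC_U/dC_A = −r_U/(r_D+r_U) = −k₂/(k₂+k₁·C_A).
Integrating from C_{A0} to C_A: C_U = (2.17/1.69)·ln[(2.17+1.69·5.58)/(2.17+1.69·0.764)] = 1.284·ln(11.60/3.462) = 1.553 mol·L⁻¹.
Then C_D = (C_{A0}−C_A) − C_U = 4.816 − 1.553 = 3.263 mol·L⁻¹.
S̃_{D/U} = C_D/C_U = 3.263/1.553 = 2.10.

2.10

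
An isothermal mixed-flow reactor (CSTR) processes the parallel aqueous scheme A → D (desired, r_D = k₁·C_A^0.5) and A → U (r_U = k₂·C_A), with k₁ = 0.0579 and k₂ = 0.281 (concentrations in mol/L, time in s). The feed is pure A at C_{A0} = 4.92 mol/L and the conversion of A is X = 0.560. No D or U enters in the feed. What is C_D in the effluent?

Exit C_A = C_{A0}(1−X) = 4.92×0.440 = 2.165 mol/L.
In a CSTR the entire volume is at exit conditions, so r_D = 0.0579×2.165^0.5 = 0.08519 and r_U = 0.281×2.165 = 0.6083.
Fraction of consumed A going to D: r_D/(r_D+r_U) = 0.1228.
C_D = 0.1228·C_{A0}·X = 0.1228×4.92×0.560 = 0.338 mol/L.

0.338 mol/L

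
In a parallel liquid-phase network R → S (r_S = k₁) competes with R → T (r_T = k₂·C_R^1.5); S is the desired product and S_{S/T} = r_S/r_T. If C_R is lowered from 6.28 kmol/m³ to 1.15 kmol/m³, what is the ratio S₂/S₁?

S_{S/T} = (k₁/k₂)·C_R^-1.5, so S₂/S₁ = (C_{R,2}/C_{R,1})^-1.5.
= (1.15/6.28)^(-1.5) = (0.1831)^(-1.5) = 12.8.

12.8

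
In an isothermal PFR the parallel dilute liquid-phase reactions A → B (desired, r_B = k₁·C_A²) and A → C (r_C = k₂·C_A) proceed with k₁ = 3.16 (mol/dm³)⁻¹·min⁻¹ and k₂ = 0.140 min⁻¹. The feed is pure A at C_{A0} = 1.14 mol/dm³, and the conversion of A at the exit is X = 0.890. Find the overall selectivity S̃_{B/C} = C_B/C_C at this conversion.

C_A = C_{A0}(1−X) = 0.1254 mol/dm³.
Along a PFR/batch, dC_C/dC_A = −r_C/(r_B+r_C) = −k₂/(k₂+k₁·C_A).
Integrating from C_{A0} to C_A: C_C = (0.140/3.16)·ln[(0.140+3.16·1.14)/(0.140+3.16·0.125)] = 0.04430·ln(3.742/0.5363) = 0.08608 mol/dm³.
Then C_B = (C_{A0}−C_A) − C_C = 1.015 − 0.08608 = 0.9285 mol/dm³.
S̃_{B/C} = C_B/C_C = 0.9285/0.08608 = 10.8.

10.8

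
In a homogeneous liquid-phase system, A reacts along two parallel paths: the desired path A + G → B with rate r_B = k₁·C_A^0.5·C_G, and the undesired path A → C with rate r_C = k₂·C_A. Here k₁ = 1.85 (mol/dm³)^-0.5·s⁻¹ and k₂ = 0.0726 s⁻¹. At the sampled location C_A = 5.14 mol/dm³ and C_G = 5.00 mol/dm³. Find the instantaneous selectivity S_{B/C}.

56.2

S_{B/C} = r_B/r_C = (k₁·C_A^0.5·C_G)/(k₂·C_A) = (k₁/k₂)·C_A^-0.5·C_G.
= (1.85×5.140^0.5×5.000) / (0.0726×5.140) = 20.97/0.3732 = 56.2.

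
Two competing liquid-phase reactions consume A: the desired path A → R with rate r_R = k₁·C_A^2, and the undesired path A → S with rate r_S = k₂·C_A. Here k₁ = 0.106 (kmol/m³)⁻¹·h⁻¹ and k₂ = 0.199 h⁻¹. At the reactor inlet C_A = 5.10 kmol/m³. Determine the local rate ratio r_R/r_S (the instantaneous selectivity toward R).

2.72

S_{R/S} = r_R/r_S = (k₁·C_A^2)/(k₂·C_A) = (k₁/k₂)·C_A.
= (0.106×5.100^2) / (0.199×5.100) = 2.757/1.015 = 2.72.
Since the desired path is higher order in A, keeping C_A high (PFR or concentrated feed) favours R.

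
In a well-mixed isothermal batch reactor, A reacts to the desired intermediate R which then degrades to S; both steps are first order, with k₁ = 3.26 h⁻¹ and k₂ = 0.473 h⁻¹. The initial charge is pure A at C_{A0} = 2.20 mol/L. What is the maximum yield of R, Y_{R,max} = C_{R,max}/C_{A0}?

Evaluating C_R at t_opt = ln(k₂/k₁)/(k₂−k₁) gives C_{R,max}/C_{A0} = (k₁/k₂)^[k₂/(k₂−k₁)].
= (3.26/0.473)^(0.473/(0.473−3.26)) = (6.892)^(-0.1697) = 0.7206.

0.721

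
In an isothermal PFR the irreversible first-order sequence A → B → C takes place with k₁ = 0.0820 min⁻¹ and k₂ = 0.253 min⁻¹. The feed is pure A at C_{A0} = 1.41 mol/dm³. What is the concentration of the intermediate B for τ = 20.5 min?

0.122 mol/dm³

For first-order series with pure A initially, C_B(τ) = k₁C_{A0}/(k₂−k₁)·(e^(−k₁τ) − e^(−k₂τ)).
e^(−k₁τ) = e^(−0.0820×20.5) = e^(−1.681) = 0.1862; e^(−k₂τ) = e^(−5.186) = 0.005592.
C_B = 0.0820×1.41/(0.253−0.0820) × (0.1862−0.005592) = 0.6761×0.1806 = 0.1221 mol/dm³.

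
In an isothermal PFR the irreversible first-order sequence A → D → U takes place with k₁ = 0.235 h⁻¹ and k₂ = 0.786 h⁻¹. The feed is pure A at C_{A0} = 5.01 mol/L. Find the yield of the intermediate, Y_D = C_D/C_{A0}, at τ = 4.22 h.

Solving the coupled first-order balances gives C_D(τ) = [k₁/(k₂−k₁)]·C_{A0}·(e^(−k₁τ) − e^(−k₂τ)).
e^(−k₁τ) = e^(−0.235×4.22) = e^(−0.9917) = 0.3709; e^(−k₂τ) = e^(−3.317) = 0.03626.
C_D = 0.235×5.01/(0.786−0.235) × (0.3709−0.03626) = 2.137×0.3347 = 0.7151 mol/L.
Y_D = C_D/C_{A0} = 0.7151/5.01 = 0.143.

0.143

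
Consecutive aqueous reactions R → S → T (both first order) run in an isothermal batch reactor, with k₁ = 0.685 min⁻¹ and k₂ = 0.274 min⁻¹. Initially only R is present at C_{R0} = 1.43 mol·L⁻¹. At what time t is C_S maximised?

2.23 min

For first-order series the maximum of C_S occurs at t_opt = ln(k₂/k₁)/(k₂−k₁).
= ln(0.274/0.685)/(0.274−0.685) = ln(0.4000)/-0.4110 = -0.9163/-0.4110 = 2.23 min.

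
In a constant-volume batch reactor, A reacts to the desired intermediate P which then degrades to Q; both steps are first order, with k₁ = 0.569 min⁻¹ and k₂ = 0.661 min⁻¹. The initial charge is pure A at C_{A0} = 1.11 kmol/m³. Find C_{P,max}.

For a first-order series the maximum intermediate yield is C_{P,max}/C_{A0} = (k₁/k₂)^[k₂/(k₂−k₁)].
= (0.569/0.661)^(0.661/(0.661−0.569)) = (0.8608)^(7.185) = 0.3407.
C_{P,max} = 0.3407×1.11 = 0.378 kmol/m³.

0.378 kmol/m³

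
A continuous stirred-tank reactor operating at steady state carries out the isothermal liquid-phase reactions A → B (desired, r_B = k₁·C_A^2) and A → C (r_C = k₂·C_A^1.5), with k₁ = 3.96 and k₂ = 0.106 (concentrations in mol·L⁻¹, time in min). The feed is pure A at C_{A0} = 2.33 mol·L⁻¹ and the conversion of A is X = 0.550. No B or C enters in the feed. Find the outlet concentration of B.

1.25 mol·L⁻¹

Exit C_A = C_{A0}(1−X) = 2.33×0.450 = 1.048 mol·L⁻¹.
Rates in a CSTR are evaluated at the outlet concentration: r_B = 3.96×1.048^2 = 4.353, r_C = 0.106×1.048^1.5 = 0.1138.
Fraction of consumed A going to B: r_B/(r_B+r_C) = 0.9745.
C_B = 0.9745·C_{A0}·X = 0.9745×2.33×0.550 = 1.25 mol·L⁻¹.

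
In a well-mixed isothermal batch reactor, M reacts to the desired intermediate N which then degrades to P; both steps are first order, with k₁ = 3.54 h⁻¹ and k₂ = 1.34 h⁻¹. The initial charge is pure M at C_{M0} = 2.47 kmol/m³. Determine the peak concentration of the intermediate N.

1.37 kmol/m³

Evaluating C_N at t_opt = ln(k₂/k₁)/(k₂−k₁) gives C_{N,max}/C_{M0} = (k₁/k₂)^[k₂/(k₂−k₁)].
= (3.54/1.34)^(1.34/(1.34−3.54)) = (2.642)^(-0.6091) = 0.5534.
C_{N,max} = 0.5534×2.47 = 1.37 kmol/m³.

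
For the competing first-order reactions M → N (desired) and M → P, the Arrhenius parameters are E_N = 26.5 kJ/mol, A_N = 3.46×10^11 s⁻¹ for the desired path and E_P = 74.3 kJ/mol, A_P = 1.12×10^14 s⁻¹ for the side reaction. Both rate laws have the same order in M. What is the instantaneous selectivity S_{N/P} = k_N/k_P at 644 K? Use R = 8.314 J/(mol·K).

23.3

Since both paths have the same order in M, the concentration cancels and S_{N/P} = k_N/k_P = (A_N/A_P)·exp[(E_P−E_N)/(RT)].
(E_P−E_N)/(RT) = (74.3−26.5)×10³/(8.314×644) = 47800/5354 = 8.928.
k_N/k_P = (3.46×10^11/1.12×10^14)·exp(8.928) = 0.003089 × 7537 = 23.3.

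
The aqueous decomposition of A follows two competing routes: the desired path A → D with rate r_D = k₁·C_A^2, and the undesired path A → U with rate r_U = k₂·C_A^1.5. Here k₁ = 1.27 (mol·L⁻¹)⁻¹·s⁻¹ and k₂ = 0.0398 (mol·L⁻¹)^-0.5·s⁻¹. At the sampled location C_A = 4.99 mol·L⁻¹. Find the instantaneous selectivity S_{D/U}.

S_{D/U} = r_D/r_U = (k₁·C_A^2)/(k₂·C_A^1.5) = (k₁/k₂)·C_A^0.5.
= (1.27×4.990^2) / (0.0398×4.990^1.5) = 31.62/0.4436 = 71.3.

71.3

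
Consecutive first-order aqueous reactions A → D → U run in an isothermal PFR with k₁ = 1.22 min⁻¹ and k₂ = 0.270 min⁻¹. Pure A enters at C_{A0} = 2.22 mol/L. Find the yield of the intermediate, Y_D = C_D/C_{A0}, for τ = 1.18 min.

For first-order series with pure A initially, C_D(τ) = k₁C_{A0}/(k₂−k₁)·(e^(−k₁τ) − e^(−k₂τ)).
e^(−k₁τ) = e^(−1.22×1.18) = e^(−1.440) = 0.2370; e^(−k₂τ) = e^(−0.3186) = 0.7272.
C_D = 1.22×2.22/(0.270−1.22) × (0.2370−0.7272) = (-2.851)×(-0.4901) = 1.397 mol/L.
Y_D = C_D/C_{A0} = 1.397/2.22 = 0.629.

0.629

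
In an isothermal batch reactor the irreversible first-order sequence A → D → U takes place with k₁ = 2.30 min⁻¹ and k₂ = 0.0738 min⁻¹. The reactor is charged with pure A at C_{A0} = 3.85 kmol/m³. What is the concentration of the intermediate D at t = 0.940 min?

3.25 kmol/m³

For first-order series with pure A initially, C_D(t) = k₁C_{A0}/(k₂−k₁)·(e^(−k₁t) − e^(−k₂t)).
e^(−k₁t) = e^(−2.30×0.940) = e^(−2.162) = 0.1151; e^(−k₂t) = e^(−0.06937) = 0.9330.
C_D = 2.30×3.85/(0.0738−2.30) × (0.1151−0.9330) = (-3.978)×(-0.8179) = 3.253 kmol/m³.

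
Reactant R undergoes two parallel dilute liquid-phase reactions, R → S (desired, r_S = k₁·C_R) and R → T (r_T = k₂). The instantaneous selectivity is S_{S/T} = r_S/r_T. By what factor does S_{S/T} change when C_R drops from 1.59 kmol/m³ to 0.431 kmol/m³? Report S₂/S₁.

S_{S/T} = (k₁/k₂)·C_R, so S₂/S₁ = (C_{R,2}/C_{R,1}).
= 0.431/1.59 = 0.271.
Selectivity toward S falls as C_R falls — high-concentration operation is favoured.

0.271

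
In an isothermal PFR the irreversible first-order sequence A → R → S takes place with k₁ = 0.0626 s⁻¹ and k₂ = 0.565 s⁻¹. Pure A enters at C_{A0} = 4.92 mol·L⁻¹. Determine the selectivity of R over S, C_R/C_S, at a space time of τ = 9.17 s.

0.189

The intermediate concentration in a first-order A→B→C sequence is C_R = k₁C_{A0}(e^(−k₁τ) − e^(−k₂τ))/(k₂−k₁).
e^(−k₁τ) = e^(−0.0626×9.17) = e^(−0.5740) = 0.5632; e^(−k₂τ) = e^(−5.181) = 0.005622.
C_R = 0.0626×4.92/(0.565−0.0626) × (0.5632−0.005622) = 0.6130×0.5576 = 0.3418 mol·L⁻¹.
C_A = C_{A0}e^(−k₁τ) = 2.771 mol·L⁻¹, so C_S = C_{A0}−C_A−C_R = 1.807 mol·L⁻¹; C_R/C_S = 0.189.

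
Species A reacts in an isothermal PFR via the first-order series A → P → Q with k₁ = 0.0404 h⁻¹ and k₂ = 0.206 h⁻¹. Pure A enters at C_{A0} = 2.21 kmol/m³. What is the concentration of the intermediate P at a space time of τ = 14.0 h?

0.276 kmol/m³

Solving the coupled first-order balances gives C_P(τ) = [k₁/(k₂−k₁)]·C_{A0}·(e^(−k₁τ) − e^(−k₂τ)).
e^(−k₁τ) = e^(−0.0404×14.0) = e^(−0.5656) = 0.5680; e^(−k₂τ) = e^(−2.884) = 0.05591.
C_P = 0.0404×2.21/(0.206−0.0404) × (0.5680−0.05591) = 0.5392×0.5121 = 0.2761 kmol/m³.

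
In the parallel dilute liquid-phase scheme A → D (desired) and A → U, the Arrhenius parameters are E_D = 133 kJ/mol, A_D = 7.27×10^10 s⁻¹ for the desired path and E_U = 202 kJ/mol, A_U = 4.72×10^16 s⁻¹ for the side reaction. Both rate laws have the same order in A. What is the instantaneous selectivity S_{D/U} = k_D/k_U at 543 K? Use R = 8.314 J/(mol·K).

With equal orders, S_{D/U} = k_D/k_U = (A_D/A_U)·exp[(E_U−E_D)/(RT)].
(E_U−E_D)/(RT) = (202−133)×10³/(8.314×543) = 69000/4515 = 15.28.
k_D/k_U = (7.27×10^10/4.72×10^16)·exp(15.28) = 1.540×10^-6 × 4.343×10^6 = 6.69.
Since E_D < E_U, lowering the temperature improves selectivity toward D.

6.69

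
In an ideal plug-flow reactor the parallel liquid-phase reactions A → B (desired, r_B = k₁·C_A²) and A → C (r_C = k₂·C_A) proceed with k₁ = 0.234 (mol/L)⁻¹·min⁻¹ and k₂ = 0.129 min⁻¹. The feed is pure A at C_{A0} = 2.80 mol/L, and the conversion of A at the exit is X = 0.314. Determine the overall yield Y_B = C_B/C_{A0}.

C_A = C_{A0}(1−X) = 1.921 mol/L.
Along a PFR/batch, dC_C/dC_A = −r_C/(r_B+r_C) = −k₂/(k₂+k₁·C_A).
Integrating from C_{A0} to C_A: C_C = (0.129/0.234)·ln[(0.129+0.234·2.80)/(0.129+0.234·1.92)] = 0.5513·ln(0.7842/0.5785) = 0.1677 mol/L.
Then C_B = (C_{A0}−C_A) − C_C = 0.8792 − 0.1677 = 0.7115 mol/L.
Y_B = C_B/C_{A0} = 0.7115/2.80 = 0.254.

0.254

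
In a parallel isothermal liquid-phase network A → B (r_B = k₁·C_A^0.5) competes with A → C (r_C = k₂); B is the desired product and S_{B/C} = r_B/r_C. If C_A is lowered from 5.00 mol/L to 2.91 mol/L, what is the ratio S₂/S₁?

S_{B/C} = (k₁/k₂)·C_A^0.5, so S₂/S₁ = (C_{A,2}/C_{A,1})^0.5.
= (2.91/5.00)^0.5 = (0.5820)^0.5 = 0.763.
Selectivity toward B falls as C_A falls — high-concentration operation is favoured.

0.763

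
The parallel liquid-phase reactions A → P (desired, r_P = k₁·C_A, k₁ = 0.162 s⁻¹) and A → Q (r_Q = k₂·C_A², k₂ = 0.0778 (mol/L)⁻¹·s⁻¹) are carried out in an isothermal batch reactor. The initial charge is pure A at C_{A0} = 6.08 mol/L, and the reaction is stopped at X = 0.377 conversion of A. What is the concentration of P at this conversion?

0.686 mol/L

C_A = C_{A0}(1−X) = 3.788 mol/L.
Along a PFR/batch, dC_P/dC_A = −r_P/(r_P+r_Q) = −k₁/(k₁+k₂·C_A).
Integrating from C_{A0} to C_A: C_P = (0.162/0.0778)·ln[(0.162+0.0778·6.08)/(0.162+0.0778·3.79)] = 2.082·ln(0.6350/0.4567) = 0.6864 mol/L.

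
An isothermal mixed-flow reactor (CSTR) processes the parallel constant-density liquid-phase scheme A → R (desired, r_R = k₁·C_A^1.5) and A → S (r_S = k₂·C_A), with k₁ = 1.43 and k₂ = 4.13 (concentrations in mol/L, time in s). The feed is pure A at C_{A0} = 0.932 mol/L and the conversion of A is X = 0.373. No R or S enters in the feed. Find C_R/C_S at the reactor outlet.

0.265

Exit C_A = C_{A0}(1−X) = 0.932×0.627 = 0.5844 mol/L.
A CSTR operates uniformly at the exit composition, giving r_R = 0.6388 and r_S = 2.413 (each k·C_A^n at C_A = 0.5844).
Overall selectivity = C_R/C_S = r_Rτ/(r_Sτ) = r_R/r_S = 0.265.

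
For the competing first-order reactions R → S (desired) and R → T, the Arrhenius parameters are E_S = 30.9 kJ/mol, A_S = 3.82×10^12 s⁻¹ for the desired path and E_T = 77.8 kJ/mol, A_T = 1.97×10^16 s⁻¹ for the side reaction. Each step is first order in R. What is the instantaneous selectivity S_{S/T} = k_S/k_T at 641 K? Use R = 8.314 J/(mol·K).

k_S/k_T = (A_S/A_T)·exp[−(E_S−E_T)/(RT)] = (A_S/A_T)·exp[(E_T−E_S)/(RT)].
(E_T−E_S)/(RT) = (77.8−30.9)×10³/(8.314×641) = 46900/5329 = 8.800.
k_S/k_T = (3.82×10^12/1.97×10^16)·exp(8.800) = 1.939×10^-4 × 6637 = 1.29.
Since E_S < E_T, lowering the temperature improves selectivity toward S.

1.29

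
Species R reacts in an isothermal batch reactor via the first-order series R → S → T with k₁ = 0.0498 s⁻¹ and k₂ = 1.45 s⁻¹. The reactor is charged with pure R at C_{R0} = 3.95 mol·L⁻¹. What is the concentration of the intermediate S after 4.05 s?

The intermediate concentration in a first-order A→B→C sequence is C_S = k₁C_{R0}(e^(−k₁t) − e^(−k₂t))/(k₂−k₁).
e^(−k₁t) = e^(−0.0498×4.05) = e^(−0.2017) = 0.8173; e^(−k₂t) = e^(−5.872) = 0.002816.
C_S = 0.0498×3.95/(1.45−0.0498) × (0.8173−0.002816) = 0.1405×0.8145 = 0.1144 mol·L⁻¹.

0.114 mol·L⁻¹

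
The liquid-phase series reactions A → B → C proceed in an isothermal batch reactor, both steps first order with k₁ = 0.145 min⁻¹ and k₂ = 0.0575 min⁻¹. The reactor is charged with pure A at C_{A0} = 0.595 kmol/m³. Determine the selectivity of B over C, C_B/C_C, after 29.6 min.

Solving the coupled first-order balances gives C_B(t) = [k₁/(k₂−k₁)]·C_{A0}·(e^(−k₁t) − e^(−k₂t)).
e^(−k₁t) = e^(−0.145×29.6) = e^(−4.292) = 0.01368; e^(−k₂t) = e^(−1.702) = 0.1823.
C_B = 0.145×0.595/(0.0575−0.145) × (0.01368−0.1823) = (-0.9860)×(-0.1686) = 0.1663 kmol/m³.
C_A = C_{A0}e^(−k₁t) = 0.008138 kmol/m³, so C_C = C_{A0}−C_A−C_B = 0.4206 kmol/m³; C_B/C_C = 0.395.

0.395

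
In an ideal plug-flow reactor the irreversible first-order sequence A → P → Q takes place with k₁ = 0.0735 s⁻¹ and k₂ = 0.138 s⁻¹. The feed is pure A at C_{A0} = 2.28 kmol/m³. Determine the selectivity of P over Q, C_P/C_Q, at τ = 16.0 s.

Solving the coupled first-order balances gives C_P(τ) = [k₁/(k₂−k₁)]·C_{A0}·(e^(−k₁τ) − e^(−k₂τ)).
e^(−k₁τ) = e^(−0.0735×16.0) = e^(−1.176) = 0.3085; e^(−k₂τ) = e^(−2.208) = 0.1099.
C_P = 0.0735×2.28/(0.138−0.0735) × (0.3085−0.1099) = 2.598×0.1986 = 0.5160 kmol/m³.
C_A = C_{A0}e^(−k₁τ) = 0.7034 kmol/m³, so C_Q = C_{A0}−C_A−C_P = 1.061 kmol/m³; C_P/C_Q = 0.486.

0.486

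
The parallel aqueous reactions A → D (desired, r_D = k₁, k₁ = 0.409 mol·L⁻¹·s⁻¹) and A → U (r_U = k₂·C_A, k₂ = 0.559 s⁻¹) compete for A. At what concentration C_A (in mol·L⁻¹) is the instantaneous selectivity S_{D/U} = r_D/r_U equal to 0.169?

4.33 mol·L⁻¹

S_{D/U} = (k₁/k₂)·C_A⁻¹ ⇒ C_A = (S·k₂/k₁)^(-1).
= (0.169×0.559/0.409)^(-1) = (0.2310)^(-1) = 4.33 mol·L⁻¹.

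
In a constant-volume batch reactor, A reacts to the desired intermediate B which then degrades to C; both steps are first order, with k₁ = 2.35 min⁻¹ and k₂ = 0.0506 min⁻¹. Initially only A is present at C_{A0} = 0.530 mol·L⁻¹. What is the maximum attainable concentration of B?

0.487 mol·L⁻¹

For a first-order series the maximum intermediate yield is C_{B,max}/C_{A0} = (k₁/k₂)^[k₂/(k₂−k₁)].
= (2.35/0.0506)^(0.0506/(0.0506−2.35)) = (46.44)^(-0.02201) = 0.9190.
C_{B,max} = 0.9190×0.530 = 0.487 mol·L⁻¹.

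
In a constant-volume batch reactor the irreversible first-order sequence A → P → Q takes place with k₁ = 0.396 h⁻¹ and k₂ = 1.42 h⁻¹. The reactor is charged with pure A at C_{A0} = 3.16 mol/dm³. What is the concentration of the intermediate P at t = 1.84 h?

Solving the coupled first-order balances gives C_P(t) = [k₁/(k₂−k₁)]·C_{A0}·(e^(−k₁t) − e^(−k₂t)).
e^(−k₁t) = e^(−0.396×1.84) = e^(−0.7286) = 0.4826; e^(−k₂t) = e^(−2.613) = 0.07333.
C_P = 0.396×3.16/(1.42−0.396) × (0.4826−0.07333) = 1.222×0.4092 = 0.5001 mol/dm³.

0.500 mol/dm³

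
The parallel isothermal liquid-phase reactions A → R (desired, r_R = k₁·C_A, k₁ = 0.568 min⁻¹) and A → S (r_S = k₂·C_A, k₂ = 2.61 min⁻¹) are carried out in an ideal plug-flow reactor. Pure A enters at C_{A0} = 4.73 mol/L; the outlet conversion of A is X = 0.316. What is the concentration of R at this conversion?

0.267 mol/L

C_A = C_{A0}(1−X) = 3.235 mol/L.
Both paths are first order in A, so the instantaneous fraction to R is constant: dC_R/d(−C_A) = k₁/(k₁+k₂) = 0.1787.
C_R = 0.1787·(C_{A0}−C_A) = 0.1787×1.495 = 0.267 mol/L.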